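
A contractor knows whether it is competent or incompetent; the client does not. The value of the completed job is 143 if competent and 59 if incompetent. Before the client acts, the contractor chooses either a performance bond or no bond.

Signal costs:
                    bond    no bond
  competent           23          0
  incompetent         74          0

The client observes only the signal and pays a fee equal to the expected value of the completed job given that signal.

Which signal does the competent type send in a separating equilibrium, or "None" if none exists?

None

Try competent → bond, incompetent → no bond:
  If types separate, bond earns payment 143 and no bond earns 59.
  Competent: bond gives 143 − 23 = 120; no bond gives 59 − 0 = 59. No deviation. ✓
  Incompetent: no bond gives 59 − 0 = 59; bond gives 143 − 74 = 69. Would deviate. ✗
Try competent → no bond, incompetent → bond:
  If types separate, no bond earns payment 143 and bond earns 59.
  Competent: no bond gives 143 − 0 = 143; bond gives 59 − 23 = 36. No deviation. ✓
  Incompetent: bond gives 59 − 74 = -15; no bond gives 143 − 0 = 143. Would deviate. ✗
Neither assignment is incentive-compatible.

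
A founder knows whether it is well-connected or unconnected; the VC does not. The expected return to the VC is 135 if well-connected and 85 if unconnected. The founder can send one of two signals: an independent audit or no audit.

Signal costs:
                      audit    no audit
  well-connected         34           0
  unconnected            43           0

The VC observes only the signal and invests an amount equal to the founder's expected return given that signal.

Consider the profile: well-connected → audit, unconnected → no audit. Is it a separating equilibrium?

No

If types separate, audit earns payment 135 and no audit earns 85.
Well-connected: audit gives 135 − 34 = 101; no audit gives 85 − 0 = 85. No deviation. ✓
Unconnected: no audit gives 85 − 0 = 85; audit gives 135 − 43 = 92. Would deviate. ✗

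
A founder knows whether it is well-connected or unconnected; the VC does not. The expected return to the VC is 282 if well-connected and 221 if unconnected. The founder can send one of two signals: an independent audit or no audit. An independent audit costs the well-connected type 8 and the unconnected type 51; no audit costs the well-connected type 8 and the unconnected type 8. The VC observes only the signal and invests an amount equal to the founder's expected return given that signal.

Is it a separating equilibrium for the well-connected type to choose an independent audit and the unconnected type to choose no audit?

No

If types separate, audit earns payment 282 and no audit earns 221.
Well-connected: audit gives 282 − 8 = 274; no audit gives 221 − 8 = 213. No deviation. ✓
Unconnected: no audit gives 221 − 8 = 213; audit gives 282 − 51 = 231. Would deviate. ✗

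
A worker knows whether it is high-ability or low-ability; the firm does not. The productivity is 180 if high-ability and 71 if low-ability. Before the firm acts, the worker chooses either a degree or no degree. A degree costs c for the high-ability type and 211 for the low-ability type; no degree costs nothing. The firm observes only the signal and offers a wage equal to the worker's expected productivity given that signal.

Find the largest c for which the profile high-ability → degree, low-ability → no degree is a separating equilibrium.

Under separation: degree → high-ability (pays 180); no degree → low-ability (pays 71).
Low-ability: 71 − 0 = 71 ≥ 180 − 211 = -31. Holds regardless of c. ✓
High-ability: 180 − c ≥ 71 − 0, so c ≤ 180 − 71 = 109.

109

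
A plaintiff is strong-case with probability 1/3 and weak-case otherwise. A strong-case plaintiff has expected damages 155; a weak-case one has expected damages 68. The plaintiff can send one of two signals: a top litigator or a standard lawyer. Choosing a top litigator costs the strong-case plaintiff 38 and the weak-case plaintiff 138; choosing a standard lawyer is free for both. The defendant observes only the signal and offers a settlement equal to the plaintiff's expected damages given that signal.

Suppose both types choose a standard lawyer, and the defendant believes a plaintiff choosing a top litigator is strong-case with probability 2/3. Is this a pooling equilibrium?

Yes

At the pooled signal (standard lawyer) the defendant holds the prior 1/3 and pays 1/3·155 + 2/3·68 = 97. Off-path (top litigator) belief 2/3 gives 2/3·155 + 1/3·68 = 126.
Strong-case: standard lawyer gives 97 − 0 = 97; top litigator gives 126 − 38 = 88. Stays. ✓
Weak-case: standard lawyer gives 97 − 0 = 97; top litigator gives 126 − 138 = -12. Stays. ✓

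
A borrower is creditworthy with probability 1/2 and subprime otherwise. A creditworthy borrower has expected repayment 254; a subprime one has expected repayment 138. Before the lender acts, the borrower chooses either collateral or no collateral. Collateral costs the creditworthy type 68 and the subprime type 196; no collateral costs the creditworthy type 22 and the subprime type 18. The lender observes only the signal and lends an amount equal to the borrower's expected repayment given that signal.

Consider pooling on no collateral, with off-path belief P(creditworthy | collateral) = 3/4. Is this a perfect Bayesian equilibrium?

On the equilibrium path (no collateral) the lender holds the prior 1/2 and pays 1/2·254 + 1/2·138 = 196. Off-path (collateral) belief 3/4 gives 3/4·254 + 1/4·138 = 225.
Creditworthy: no collateral gives 196 − 22 = 174; collateral gives 225 − 68 = 157. Stays. ✓
Subprime: no collateral gives 196 − 18 = 178; collateral gives 225 − 196 = 29. Stays. ✓
Beliefs are Bayes-consistent on-path and both types best-respond.

Yes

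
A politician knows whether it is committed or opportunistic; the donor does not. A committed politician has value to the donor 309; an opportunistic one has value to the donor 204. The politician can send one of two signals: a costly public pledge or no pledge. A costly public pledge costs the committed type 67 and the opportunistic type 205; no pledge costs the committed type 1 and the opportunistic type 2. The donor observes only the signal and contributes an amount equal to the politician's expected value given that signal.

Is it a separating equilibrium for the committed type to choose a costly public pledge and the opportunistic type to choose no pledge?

Yes

If types separate, pledge earns payment 309 and no pledge earns 204.
Committed: pledge gives 309 − 67 = 242; no pledge gives 204 − 1 = 203. No deviation. ✓
Opportunistic: no pledge gives 204 − 2 = 202; pledge gives 309 − 205 = 104. No deviation. ✓
Neither type gains from mimicking the other.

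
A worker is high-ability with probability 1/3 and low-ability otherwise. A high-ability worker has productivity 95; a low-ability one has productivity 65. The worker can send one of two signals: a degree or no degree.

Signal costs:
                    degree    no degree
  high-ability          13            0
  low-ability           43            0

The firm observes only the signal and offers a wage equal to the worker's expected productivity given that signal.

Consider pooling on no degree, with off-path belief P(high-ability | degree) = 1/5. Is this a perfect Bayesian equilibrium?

Yes

On the equilibrium path (no degree) the firm holds the prior 1/3 and pays 1/3·95 + 2/3·65 = 75. Off-path (degree) belief 1/5 gives 1/5·95 + 4/5·65 = 71.
High-ability: no degree gives 75 − 0 = 75; degree gives 71 − 13 = 58. Stays. ✓
Low-ability: no degree gives 75 − 0 = 75; degree gives 71 − 43 = 28. Stays. ✓
Beliefs are Bayes-consistent on-path and both types best-respond.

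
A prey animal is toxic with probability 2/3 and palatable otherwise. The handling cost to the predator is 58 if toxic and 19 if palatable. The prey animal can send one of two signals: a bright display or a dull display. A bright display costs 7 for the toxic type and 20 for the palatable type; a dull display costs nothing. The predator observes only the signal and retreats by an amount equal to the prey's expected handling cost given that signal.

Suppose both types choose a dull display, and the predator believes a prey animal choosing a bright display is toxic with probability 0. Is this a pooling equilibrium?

On the equilibrium path (dull display) the predator holds the prior 2/3 and pays 2/3·58 + 1/3·19 = 45. Off-path (bright display) belief 0 gives 0·58 + 1·19 = 19.
Toxic: dull display gives 45 − 0 = 45; bright display gives 19 − 7 = 12. Stays. ✓
Palatable: dull display gives 45 − 0 = 45; bright display gives 19 − 20 = -1. Stays. ✓
Beliefs are Bayes-consistent on-path and both types best-respond.

Yes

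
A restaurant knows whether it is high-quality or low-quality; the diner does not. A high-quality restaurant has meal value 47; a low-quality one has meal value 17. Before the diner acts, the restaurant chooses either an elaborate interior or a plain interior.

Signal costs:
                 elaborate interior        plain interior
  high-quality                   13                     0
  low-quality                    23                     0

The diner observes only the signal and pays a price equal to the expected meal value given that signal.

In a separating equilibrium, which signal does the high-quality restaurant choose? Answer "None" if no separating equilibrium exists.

Try high-quality → elaborate interior, low-quality → plain interior:
  If types separate, elaborate interior earns payment 47 and plain interior earns 17.
  High-quality: elaborate interior gives 47 − 13 = 34; plain interior gives 17 − 0 = 17. No deviation. ✓
  Low-quality: plain interior gives 17 − 0 = 17; elaborate interior gives 47 − 23 = 24. Would deviate. ✗
Try high-quality → plain interior, low-quality → elaborate interior:
  If types separate, plain interior earns payment 47 and elaborate interior earns 17.
  High-quality: plain interior gives 47 − 0 = 47; elaborate interior gives 17 − 13 = 4. No deviation. ✓
  Low-quality: elaborate interior gives 17 − 23 = -6; plain interior gives 47 − 0 = 47. Would deviate. ✗
Neither assignment is incentive-compatible.

None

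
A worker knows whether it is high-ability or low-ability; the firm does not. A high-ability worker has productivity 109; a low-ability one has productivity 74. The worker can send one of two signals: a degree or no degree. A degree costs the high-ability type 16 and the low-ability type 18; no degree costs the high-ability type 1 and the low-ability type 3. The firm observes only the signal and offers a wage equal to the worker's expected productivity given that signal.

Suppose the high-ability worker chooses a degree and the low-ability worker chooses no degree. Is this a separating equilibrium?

No

If types separate, degree earns payment 109 and no degree earns 74.
High-ability: degree gives 109 − 16 = 93; no degree gives 74 − 1 = 73. No deviation. ✓
Low-ability: no degree gives 74 − 3 = 71; degree gives 109 − 18 = 91. Would deviate. ✗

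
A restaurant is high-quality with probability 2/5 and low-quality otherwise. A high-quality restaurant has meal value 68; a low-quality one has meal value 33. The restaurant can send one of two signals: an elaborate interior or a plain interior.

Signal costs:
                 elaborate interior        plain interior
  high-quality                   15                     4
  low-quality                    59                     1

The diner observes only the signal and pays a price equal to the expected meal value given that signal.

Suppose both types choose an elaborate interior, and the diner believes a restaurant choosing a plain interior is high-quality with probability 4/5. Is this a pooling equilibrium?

No

At the pooled signal (elaborate interior) the diner holds the prior 2/5 and pays 2/5·68 + 3/5·33 = 47. Off-path (plain interior) belief 4/5 gives 4/5·68 + 1/5·33 = 61.
High-quality: elaborate interior gives 47 − 15 = 32; plain interior gives 61 − 4 = 57. Deviates. ✗
Low-quality: elaborate interior gives 47 − 59 = -12; plain interior gives 61 − 1 = 60. Deviates. ✗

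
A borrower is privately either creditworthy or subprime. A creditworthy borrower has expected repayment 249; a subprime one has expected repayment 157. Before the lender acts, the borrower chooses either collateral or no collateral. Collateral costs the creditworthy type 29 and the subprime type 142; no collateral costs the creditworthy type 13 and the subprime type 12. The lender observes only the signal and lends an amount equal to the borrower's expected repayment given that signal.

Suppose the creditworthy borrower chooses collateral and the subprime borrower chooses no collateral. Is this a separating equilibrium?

Under separation the lender infers type exactly: collateral → creditworthy (pays 249), no collateral → subprime (pays 157).
Creditworthy: collateral gives 249 − 29 = 220; no collateral gives 157 − 13 = 144. No deviation. ✓
Subprime: no collateral gives 157 − 12 = 145; collateral gives 249 − 142 = 107. No deviation. ✓
Both incentive constraints hold.

Yes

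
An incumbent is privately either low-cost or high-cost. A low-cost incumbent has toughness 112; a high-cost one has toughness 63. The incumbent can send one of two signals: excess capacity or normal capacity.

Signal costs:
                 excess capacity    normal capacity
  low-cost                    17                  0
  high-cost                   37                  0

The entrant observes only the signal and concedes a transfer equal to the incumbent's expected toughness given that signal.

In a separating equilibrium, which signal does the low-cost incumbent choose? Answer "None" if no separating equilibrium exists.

None

Try low-cost → excess capacity, high-cost → normal capacity:
  Under separation the entrant infers type exactly: excess capacity → low-cost (pays 112), normal capacity → high-cost (pays 63).
  Low-cost: excess capacity gives 112 − 17 = 95; normal capacity gives 63 − 0 = 63. No deviation. ✓
  High-cost: normal capacity gives 63 − 0 = 63; excess capacity gives 112 − 37 = 75. Would deviate. ✗
Try low-cost → normal capacity, high-cost → excess capacity:
  Under separation the entrant infers type exactly: normal capacity → low-cost (pays 112), excess capacity → high-cost (pays 63).
  Low-cost: normal capacity gives 112 − 0 = 112; excess capacity gives 63 − 17 = 46. No deviation. ✓
  High-cost: excess capacity gives 63 − 37 = 26; normal capacity gives 112 − 0 = 112. Would deviate. ✗
Neither assignment is incentive-compatible.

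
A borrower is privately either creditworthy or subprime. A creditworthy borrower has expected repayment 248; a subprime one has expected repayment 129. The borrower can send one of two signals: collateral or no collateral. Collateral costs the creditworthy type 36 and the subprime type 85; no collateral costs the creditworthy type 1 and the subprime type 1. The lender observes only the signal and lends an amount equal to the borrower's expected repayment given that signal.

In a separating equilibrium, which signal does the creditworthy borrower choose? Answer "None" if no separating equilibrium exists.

Try creditworthy → collateral, subprime → no collateral:
  If types separate, collateral earns payment 248 and no collateral earns 129.
  Creditworthy: collateral gives 248 − 36 = 212; no collateral gives 129 − 1 = 128. No deviation. ✓
  Subprime: no collateral gives 129 − 1 = 128; collateral gives 248 − 85 = 163. Would deviate. ✗
Try creditworthy → no collateral, subprime → collateral:
  If types separate, no collateral earns payment 248 and collateral earns 129.
  Creditworthy: no collateral gives 248 − 1 = 247; collateral gives 129 − 36 = 93. No deviation. ✓
  Subprime: collateral gives 129 − 85 = 44; no collateral gives 248 − 1 = 247. Would deviate. ✗
Neither assignment is incentive-compatible.

None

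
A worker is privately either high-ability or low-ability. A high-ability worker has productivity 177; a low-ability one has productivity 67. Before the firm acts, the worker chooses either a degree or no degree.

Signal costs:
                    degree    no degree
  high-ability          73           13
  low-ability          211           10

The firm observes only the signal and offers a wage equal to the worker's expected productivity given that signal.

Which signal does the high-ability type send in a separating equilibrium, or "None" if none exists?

degree

Try high-ability → degree, low-ability → no degree:
  If types separate, degree earns payment 177 and no degree earns 67.
  High-ability: degree gives 177 − 73 = 104; no degree gives 67 − 13 = 54. No deviation. ✓
  Low-ability: no degree gives 67 − 10 = 57; degree gives 177 − 211 = -34. No deviation. ✓
Both hold — the high-ability type sends degree.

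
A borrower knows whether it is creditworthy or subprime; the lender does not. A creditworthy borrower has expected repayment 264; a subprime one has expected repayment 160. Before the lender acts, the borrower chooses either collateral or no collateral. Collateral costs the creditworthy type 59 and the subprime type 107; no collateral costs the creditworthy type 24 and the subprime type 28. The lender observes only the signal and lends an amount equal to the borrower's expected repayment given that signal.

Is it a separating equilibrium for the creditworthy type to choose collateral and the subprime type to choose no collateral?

No

Under separation the lender infers type exactly: collateral → creditworthy (pays 264), no collateral → subprime (pays 160).
Creditworthy: collateral gives 264 − 59 = 205; no collateral gives 160 − 24 = 136. No deviation. ✓
Subprime: no collateral gives 160 − 28 = 132; collateral gives 264 − 107 = 157. Would deviate. ✗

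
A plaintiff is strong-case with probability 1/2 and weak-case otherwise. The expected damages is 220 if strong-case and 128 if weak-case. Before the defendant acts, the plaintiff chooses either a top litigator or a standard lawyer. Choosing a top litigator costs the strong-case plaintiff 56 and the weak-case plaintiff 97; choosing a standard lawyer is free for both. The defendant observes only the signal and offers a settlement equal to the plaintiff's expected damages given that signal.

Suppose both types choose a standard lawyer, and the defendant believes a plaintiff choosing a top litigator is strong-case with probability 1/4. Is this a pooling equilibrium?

Yes

At the pooled signal (standard lawyer) the defendant holds the prior 1/2 and pays 1/2·220 + 1/2·128 = 174. Off-path (top litigator) belief 1/4 gives 1/4·220 + 3/4·128 = 151.
Strong-case: standard lawyer gives 174 − 0 = 174; top litigator gives 151 − 56 = 95. Stays. ✓
Weak-case: standard lawyer gives 174 − 0 = 174; top litigator gives 151 − 97 = 54. Stays. ✓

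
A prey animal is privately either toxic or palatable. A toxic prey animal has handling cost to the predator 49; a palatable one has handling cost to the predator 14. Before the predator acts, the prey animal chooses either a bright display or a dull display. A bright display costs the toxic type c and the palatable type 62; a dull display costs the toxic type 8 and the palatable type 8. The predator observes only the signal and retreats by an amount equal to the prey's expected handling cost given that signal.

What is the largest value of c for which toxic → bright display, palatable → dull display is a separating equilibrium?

Under separation: bright display → toxic (pays 49); dull display → palatable (pays 14).
Palatable: 14 − 8 = 6 ≥ 49 − 62 = -13. Holds regardless of c. ✓
Toxic: 49 − c ≥ 14 − 8, so c ≤ 49 − 6 = 43.

43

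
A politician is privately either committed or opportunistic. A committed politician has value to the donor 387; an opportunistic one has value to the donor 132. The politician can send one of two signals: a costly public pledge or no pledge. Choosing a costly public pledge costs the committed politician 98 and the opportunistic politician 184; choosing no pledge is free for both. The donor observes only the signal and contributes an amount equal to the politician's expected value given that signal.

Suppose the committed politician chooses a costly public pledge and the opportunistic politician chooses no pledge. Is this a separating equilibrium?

No

Under separation the donor infers type exactly: pledge → committed (pays 387), no pledge → opportunistic (pays 132).
Committed: pledge gives 387 − 98 = 289; no pledge gives 132 − 0 = 132. No deviation. ✓
Opportunistic: no pledge gives 132 − 0 = 132; pledge gives 387 − 184 = 203. Would deviate. ✗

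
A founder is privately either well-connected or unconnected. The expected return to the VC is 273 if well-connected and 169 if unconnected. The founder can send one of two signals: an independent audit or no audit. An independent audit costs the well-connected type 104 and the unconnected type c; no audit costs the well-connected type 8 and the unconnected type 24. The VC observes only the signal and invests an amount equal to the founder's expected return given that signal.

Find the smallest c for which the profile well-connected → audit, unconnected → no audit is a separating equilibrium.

128

Under separation: audit → well-connected (pays 273); no audit → unconnected (pays 169).
Well-connected: 273 − 104 = 169 ≥ 169 − 8 = 161. Holds regardless of c. ✓
Unconnected: 169 − 24 ≥ 273 − c, so c ≥ 273 − 145 = 128.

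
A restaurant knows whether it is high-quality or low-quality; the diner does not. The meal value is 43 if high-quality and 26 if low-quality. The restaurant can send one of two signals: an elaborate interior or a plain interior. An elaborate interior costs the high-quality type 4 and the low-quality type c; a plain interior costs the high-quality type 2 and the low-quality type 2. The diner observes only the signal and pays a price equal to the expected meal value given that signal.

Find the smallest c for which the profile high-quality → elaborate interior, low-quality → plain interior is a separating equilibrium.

19

Under separation: elaborate interior → high-quality (pays 43); plain interior → low-quality (pays 26).
High-quality: 43 − 4 = 39 ≥ 26 − 2 = 24. Holds regardless of c. ✓
Low-quality: 26 − 2 ≥ 43 − c, so c ≥ 43 − 24 = 19.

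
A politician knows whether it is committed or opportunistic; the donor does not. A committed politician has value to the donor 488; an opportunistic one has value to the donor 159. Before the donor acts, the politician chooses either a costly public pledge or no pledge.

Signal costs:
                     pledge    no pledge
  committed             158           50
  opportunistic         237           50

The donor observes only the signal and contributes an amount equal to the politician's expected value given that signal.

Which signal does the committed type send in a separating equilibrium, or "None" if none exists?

Try committed → pledge, opportunistic → no pledge:
  Under separation the donor infers type exactly: pledge → committed (pays 488), no pledge → opportunistic (pays 159).
  Committed: pledge gives 488 − 158 = 330; no pledge gives 159 − 50 = 109. No deviation. ✓
  Opportunistic: no pledge gives 159 − 50 = 109; pledge gives 488 − 237 = 251. Would deviate. ✗
Try committed → no pledge, opportunistic → pledge:
  Under separation the donor infers type exactly: no pledge → committed (pays 488), pledge → opportunistic (pays 159).
  Committed: no pledge gives 488 − 50 = 438; pledge gives 159 − 158 = 1. No deviation. ✓
  Opportunistic: pledge gives 159 − 237 = -78; no pledge gives 488 − 50 = 438. Would deviate. ✗
Neither assignment is incentive-compatible.

None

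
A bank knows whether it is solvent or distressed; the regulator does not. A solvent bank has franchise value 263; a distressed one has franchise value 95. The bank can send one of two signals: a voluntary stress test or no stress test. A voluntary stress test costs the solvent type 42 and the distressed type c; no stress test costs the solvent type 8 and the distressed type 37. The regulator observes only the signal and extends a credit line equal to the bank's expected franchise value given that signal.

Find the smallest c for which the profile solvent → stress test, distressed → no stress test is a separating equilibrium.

205

Under separation: stress test → solvent (pays 263); no stress test → distressed (pays 95).
Solvent: 263 − 42 = 221 ≥ 95 − 8 = 87. Holds regardless of c. ✓
Distressed: 95 − 37 ≥ 263 − c, so c ≥ 263 − 58 = 205.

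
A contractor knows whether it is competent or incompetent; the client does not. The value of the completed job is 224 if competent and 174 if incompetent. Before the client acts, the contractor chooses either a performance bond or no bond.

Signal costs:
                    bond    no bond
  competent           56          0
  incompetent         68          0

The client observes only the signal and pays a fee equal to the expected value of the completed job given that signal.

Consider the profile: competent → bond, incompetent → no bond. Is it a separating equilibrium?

No

Under separation the client infers type exactly: bond → competent (pays 224), no bond → incompetent (pays 174).
Competent: bond gives 224 − 56 = 168; no bond gives 174 − 0 = 174. Would deviate. ✗
Incompetent: no bond gives 174 − 0 = 174; bond gives 224 − 68 = 156. No deviation. ✓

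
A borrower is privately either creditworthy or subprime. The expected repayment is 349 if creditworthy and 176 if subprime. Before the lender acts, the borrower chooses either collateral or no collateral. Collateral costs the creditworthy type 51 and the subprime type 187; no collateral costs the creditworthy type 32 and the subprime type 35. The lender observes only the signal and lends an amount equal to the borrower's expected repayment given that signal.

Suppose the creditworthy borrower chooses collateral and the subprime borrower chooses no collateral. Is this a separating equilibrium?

If types separate, collateral earns payment 349 and no collateral earns 176.
Creditworthy: collateral gives 349 − 51 = 298; no collateral gives 176 − 32 = 144. No deviation. ✓
Subprime: no collateral gives 176 − 35 = 141; collateral gives 349 − 187 = 162. Would deviate. ✗

No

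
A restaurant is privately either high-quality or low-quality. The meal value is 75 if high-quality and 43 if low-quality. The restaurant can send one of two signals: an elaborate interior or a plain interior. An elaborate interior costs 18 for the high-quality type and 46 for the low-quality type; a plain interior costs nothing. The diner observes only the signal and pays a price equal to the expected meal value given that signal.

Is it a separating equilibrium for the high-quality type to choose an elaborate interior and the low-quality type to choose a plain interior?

Yes

If types separate, elaborate interior earns payment 75 and plain interior earns 43.
High-quality: elaborate interior gives 75 − 18 = 57; plain interior gives 43 − 0 = 43. No deviation. ✓
Low-quality: plain interior gives 43 − 0 = 43; elaborate interior gives 75 − 46 = 29. No deviation. ✓
Both incentive constraints hold.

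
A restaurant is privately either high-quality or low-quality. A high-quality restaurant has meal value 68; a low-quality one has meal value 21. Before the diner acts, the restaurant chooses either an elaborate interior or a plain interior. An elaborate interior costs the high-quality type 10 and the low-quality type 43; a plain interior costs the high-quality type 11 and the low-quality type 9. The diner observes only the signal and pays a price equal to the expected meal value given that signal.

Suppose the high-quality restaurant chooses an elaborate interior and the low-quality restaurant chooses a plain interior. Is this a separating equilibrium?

If types separate, elaborate interior earns payment 68 and plain interior earns 21.
High-quality: elaborate interior gives 68 − 10 = 58; plain interior gives 21 − 11 = 10. No deviation. ✓
Low-quality: plain interior gives 21 − 9 = 12; elaborate interior gives 68 − 43 = 25. Would deviate. ✗

No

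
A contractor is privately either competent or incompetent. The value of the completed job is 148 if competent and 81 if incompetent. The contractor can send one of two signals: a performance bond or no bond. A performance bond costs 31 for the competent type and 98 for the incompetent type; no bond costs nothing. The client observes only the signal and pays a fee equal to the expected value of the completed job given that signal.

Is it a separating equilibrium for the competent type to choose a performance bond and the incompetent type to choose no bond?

Yes

If types separate, bond earns payment 148 and no bond earns 81.
Competent: bond gives 148 − 31 = 117; no bond gives 81 − 0 = 81. No deviation. ✓
Incompetent: no bond gives 81 − 0 = 81; bond gives 148 − 98 = 50. No deviation. ✓
Both incentive constraints hold.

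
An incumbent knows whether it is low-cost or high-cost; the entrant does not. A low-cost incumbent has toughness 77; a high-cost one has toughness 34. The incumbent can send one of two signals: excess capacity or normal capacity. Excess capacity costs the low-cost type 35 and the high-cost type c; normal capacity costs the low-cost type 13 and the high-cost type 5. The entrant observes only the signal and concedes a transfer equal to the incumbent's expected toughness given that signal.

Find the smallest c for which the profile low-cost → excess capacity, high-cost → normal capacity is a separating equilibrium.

Under separation: excess capacity → low-cost (pays 77); normal capacity → high-cost (pays 34).
Low-cost: 77 − 35 = 42 ≥ 34 − 13 = 21. Holds regardless of c. ✓
High-cost: 34 − 5 ≥ 77 − c, so c ≥ 77 − 29 = 48.

48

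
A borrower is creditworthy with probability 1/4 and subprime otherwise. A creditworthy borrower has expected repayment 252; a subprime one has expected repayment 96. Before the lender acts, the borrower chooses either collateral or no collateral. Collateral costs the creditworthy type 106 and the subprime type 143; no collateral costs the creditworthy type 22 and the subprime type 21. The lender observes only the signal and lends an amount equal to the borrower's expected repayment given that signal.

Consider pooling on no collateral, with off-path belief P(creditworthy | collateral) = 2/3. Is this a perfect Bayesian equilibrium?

At the pooled signal (no collateral) the lender holds the prior 1/4 and pays 1/4·252 + 3/4·96 = 135. Off-path (collateral) belief 2/3 gives 2/3·252 + 1/3·96 = 200.
Creditworthy: no collateral gives 135 − 22 = 113; collateral gives 200 − 106 = 94. Stays. ✓
Subprime: no collateral gives 135 − 21 = 114; collateral gives 200 − 143 = 57. Stays. ✓

Yes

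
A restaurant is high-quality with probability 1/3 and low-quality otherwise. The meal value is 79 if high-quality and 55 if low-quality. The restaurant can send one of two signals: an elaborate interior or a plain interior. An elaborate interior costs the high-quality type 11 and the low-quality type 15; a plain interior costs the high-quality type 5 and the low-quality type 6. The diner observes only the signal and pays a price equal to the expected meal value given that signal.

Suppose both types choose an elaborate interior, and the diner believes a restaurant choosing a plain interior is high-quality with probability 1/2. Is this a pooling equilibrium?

On the equilibrium path (elaborate interior) the diner holds the prior 1/3 and pays 1/3·79 + 2/3·55 = 63. Off-path (plain interior) belief 1/2 gives 1/2·79 + 1/2·55 = 67.
High-quality: elaborate interior gives 63 − 11 = 52; plain interior gives 67 − 5 = 62. Deviates. ✗
Low-quality: elaborate interior gives 63 − 15 = 48; plain interior gives 67 − 6 = 61. Deviates. ✗

No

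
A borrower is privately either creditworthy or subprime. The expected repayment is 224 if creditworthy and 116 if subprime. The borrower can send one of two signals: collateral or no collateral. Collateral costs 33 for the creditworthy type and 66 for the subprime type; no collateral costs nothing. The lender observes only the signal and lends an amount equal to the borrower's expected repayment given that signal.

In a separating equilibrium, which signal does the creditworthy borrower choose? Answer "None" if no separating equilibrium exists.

Try creditworthy → collateral, subprime → no collateral:
  If types separate, collateral earns payment 224 and no collateral earns 116.
  Creditworthy: collateral gives 224 − 33 = 191; no collateral gives 116 − 0 = 116. No deviation. ✓
  Subprime: no collateral gives 116 − 0 = 116; collateral gives 224 − 66 = 158. Would deviate. ✗
Try creditworthy → no collateral, subprime → collateral:
  If types separate, no collateral earns payment 224 and collateral earns 116.
  Creditworthy: no collateral gives 224 − 0 = 224; collateral gives 116 − 33 = 83. No deviation. ✓
  Subprime: collateral gives 116 − 66 = 50; no collateral gives 224 − 0 = 224. Would deviate. ✗
Neither assignment is incentive-compatible.

None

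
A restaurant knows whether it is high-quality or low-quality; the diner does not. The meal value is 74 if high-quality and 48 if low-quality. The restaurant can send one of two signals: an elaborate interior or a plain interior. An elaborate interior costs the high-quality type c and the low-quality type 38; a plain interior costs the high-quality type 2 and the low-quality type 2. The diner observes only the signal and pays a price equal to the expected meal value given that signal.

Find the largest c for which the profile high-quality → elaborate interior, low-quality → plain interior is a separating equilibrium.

Under separation: elaborate interior → high-quality (pays 74); plain interior → low-quality (pays 48).
Low-quality: 48 − 2 = 46 ≥ 74 − 38 = 36. Holds regardless of c. ✓
High-quality: 74 − c ≥ 48 − 2, so c ≤ 74 − 46 = 28.

28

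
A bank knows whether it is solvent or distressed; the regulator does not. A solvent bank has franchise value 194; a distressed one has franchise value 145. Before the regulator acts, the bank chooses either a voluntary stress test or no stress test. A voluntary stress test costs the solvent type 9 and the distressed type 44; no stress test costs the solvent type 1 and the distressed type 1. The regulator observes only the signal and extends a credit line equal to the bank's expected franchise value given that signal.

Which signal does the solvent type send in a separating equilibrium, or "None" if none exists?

None

Try solvent → stress test, distressed → no stress test:
  If types separate, stress test earns payment 194 and no stress test earns 145.
  Solvent: stress test gives 194 − 9 = 185; no stress test gives 145 − 1 = 144. No deviation. ✓
  Distressed: no stress test gives 145 − 1 = 144; stress test gives 194 − 44 = 150. Would deviate. ✗
Try solvent → no stress test, distressed → stress test:
  If types separate, no stress test earns payment 194 and stress test earns 145.
  Solvent: no stress test gives 194 − 1 = 193; stress test gives 145 − 9 = 136. No deviation. ✓
  Distressed: stress test gives 145 − 44 = 101; no stress test gives 194 − 1 = 193. Would deviate. ✗
Neither assignment is incentive-compatible.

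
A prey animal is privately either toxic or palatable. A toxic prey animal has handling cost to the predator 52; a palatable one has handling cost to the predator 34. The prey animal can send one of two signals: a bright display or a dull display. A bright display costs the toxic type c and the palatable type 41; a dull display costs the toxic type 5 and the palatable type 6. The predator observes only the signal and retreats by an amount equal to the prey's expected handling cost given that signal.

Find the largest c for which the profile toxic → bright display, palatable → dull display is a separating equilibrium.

Under separation: bright display → toxic (pays 52); dull display → palatable (pays 34).
Palatable: 34 − 6 = 28 ≥ 52 − 41 = 11. Holds regardless of c. ✓
Toxic: 52 − c ≥ 34 − 5, so c ≤ 52 − 29 = 23.

23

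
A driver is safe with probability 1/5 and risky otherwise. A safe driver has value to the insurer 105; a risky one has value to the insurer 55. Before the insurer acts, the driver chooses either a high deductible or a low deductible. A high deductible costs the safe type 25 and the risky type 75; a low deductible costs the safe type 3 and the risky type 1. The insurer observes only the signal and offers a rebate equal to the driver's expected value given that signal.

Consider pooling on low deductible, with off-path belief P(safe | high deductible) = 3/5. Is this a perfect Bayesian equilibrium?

On the equilibrium path (low deductible) the insurer holds the prior 1/5 and pays 1/5·105 + 4/5·55 = 65. Off-path (high deductible) belief 3/5 gives 3/5·105 + 2/5·55 = 85.
Safe: low deductible gives 65 − 3 = 62; high deductible gives 85 − 25 = 60. Stays. ✓
Risky: low deductible gives 65 − 1 = 64; high deductible gives 85 − 75 = 10. Stays. ✓
Beliefs are Bayes-consistent on-path and both types best-respond.

Yes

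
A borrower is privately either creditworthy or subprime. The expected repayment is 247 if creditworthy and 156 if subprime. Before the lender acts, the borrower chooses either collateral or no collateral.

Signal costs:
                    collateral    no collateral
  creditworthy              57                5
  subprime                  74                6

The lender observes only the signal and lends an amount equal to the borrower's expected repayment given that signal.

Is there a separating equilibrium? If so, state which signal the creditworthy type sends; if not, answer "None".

None

Try creditworthy → collateral, subprime → no collateral:
  If types separate, collateral earns payment 247 and no collateral earns 156.
  Creditworthy: collateral gives 247 − 57 = 190; no collateral gives 156 − 5 = 151. No deviation. ✓
  Subprime: no collateral gives 156 − 6 = 150; collateral gives 247 − 74 = 173. Would deviate. ✗
Try creditworthy → no collateral, subprime → collateral:
  If types separate, no collateral earns payment 247 and collateral earns 156.
  Creditworthy: no collateral gives 247 − 5 = 242; collateral gives 156 − 57 = 99. No deviation. ✓
  Subprime: collateral gives 156 − 74 = 82; no collateral gives 247 − 6 = 241. Would deviate. ✗
Neither assignment is incentive-compatible.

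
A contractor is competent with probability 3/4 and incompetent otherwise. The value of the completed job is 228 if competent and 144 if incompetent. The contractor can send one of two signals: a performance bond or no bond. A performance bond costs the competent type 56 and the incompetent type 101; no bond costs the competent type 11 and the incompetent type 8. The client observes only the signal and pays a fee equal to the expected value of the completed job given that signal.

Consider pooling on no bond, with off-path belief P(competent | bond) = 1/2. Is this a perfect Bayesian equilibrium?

Yes

On the equilibrium path (no bond) the client holds the prior 3/4 and pays 3/4·228 + 1/4·144 = 207. Off-path (bond) belief 1/2 gives 1/2·228 + 1/2·144 = 186.
Competent: no bond gives 207 − 11 = 196; bond gives 186 − 56 = 130. Stays. ✓
Incompetent: no bond gives 207 − 8 = 199; bond gives 186 − 101 = 85. Stays. ✓
Beliefs are Bayes-consistent on-path and both types best-respond.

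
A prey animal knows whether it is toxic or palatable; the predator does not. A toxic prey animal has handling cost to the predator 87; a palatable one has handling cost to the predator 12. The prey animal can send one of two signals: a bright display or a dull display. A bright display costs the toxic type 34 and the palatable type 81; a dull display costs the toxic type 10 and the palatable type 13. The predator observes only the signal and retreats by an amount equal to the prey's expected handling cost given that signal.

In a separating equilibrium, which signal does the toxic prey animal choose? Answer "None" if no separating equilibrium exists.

None

Try toxic → bright display, palatable → dull display:
  If types separate, bright display earns payment 87 and dull display earns 12.
  Toxic: bright display gives 87 − 34 = 53; dull display gives 12 − 10 = 2. No deviation. ✓
  Palatable: dull display gives 12 − 13 = -1; bright display gives 87 − 81 = 6. Would deviate. ✗
Try toxic → dull display, palatable → bright display:
  If types separate, dull display earns payment 87 and bright display earns 12.
  Toxic: dull display gives 87 − 10 = 77; bright display gives 12 − 34 = -22. No deviation. ✓
  Palatable: bright display gives 12 − 81 = -69; dull display gives 87 − 13 = 74. Would deviate. ✗
Neither assignment is incentive-compatible.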